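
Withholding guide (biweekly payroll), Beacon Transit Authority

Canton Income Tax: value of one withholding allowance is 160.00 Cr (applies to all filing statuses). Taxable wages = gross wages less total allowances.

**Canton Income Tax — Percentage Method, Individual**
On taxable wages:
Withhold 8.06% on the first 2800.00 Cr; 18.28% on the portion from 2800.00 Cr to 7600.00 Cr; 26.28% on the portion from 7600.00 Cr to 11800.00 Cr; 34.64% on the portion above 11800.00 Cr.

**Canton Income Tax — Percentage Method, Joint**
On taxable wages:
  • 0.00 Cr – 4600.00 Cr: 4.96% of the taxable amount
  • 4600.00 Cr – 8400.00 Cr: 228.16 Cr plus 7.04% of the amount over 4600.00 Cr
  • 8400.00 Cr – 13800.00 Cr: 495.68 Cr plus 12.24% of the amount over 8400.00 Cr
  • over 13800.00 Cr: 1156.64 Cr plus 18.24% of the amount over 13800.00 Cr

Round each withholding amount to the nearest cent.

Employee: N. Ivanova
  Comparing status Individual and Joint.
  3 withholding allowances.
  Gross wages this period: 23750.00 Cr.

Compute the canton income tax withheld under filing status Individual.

6180.09 Cr

Canton Income Tax (Individual): taxable = 23750.00 Cr − 3×160.00 Cr = 23270.00 Cr
  2206.88 Cr + 34.64% × (23270.00 Cr − 11800.00 Cr) = 2206.88 Cr + 34.64% × 11470.00 Cr = 6180.09 Cr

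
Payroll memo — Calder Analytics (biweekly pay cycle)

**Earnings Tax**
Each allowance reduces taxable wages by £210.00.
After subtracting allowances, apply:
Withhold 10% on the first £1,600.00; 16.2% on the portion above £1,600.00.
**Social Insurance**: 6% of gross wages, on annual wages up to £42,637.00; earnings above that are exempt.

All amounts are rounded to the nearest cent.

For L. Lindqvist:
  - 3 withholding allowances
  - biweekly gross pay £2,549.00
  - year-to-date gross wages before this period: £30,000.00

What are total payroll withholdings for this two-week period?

Earnings Tax: taxable = £2,549.00 − 3×£210.00 = £1,919.00
  £160.00 + 16.2% × (£1,919.00 − £1,600.00) = £160.00 + 16.2% × £319.00 = £211.68
Social Insurance: 6% × £2,549.00 = £152.94
Total: £211.68 + £152.94 = £364.62

£364.62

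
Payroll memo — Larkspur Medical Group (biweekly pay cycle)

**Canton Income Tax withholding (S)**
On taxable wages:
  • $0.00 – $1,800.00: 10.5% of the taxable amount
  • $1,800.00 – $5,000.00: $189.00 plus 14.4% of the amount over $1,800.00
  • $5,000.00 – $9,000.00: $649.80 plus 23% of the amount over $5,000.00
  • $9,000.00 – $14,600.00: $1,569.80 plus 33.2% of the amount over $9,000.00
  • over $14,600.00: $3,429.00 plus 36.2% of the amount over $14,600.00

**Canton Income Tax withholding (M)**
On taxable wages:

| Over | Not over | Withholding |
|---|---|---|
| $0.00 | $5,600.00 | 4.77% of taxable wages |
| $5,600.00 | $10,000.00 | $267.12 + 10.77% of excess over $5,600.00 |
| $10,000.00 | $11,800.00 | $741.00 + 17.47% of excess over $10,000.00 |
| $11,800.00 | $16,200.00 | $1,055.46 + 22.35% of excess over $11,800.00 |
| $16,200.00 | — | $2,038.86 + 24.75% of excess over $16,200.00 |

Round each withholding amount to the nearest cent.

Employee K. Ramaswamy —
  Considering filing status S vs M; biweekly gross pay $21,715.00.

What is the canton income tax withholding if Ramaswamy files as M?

$3,403.82

Canton Income Tax (M): taxable = $21,715.00
  $2,038.86 + 24.75% × ($21,715.00 − $16,200.00) = $2,038.86 + 24.75% × $5,515.00 = $3,403.82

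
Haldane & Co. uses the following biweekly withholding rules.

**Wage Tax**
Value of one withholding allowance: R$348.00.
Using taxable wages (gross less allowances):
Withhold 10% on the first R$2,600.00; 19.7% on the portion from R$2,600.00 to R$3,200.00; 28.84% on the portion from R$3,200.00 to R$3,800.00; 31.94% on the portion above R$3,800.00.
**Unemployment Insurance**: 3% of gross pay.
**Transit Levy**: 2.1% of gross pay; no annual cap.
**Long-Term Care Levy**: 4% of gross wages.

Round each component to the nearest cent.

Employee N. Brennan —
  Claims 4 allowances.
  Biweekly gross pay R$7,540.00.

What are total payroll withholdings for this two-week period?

R$1,987.33

Wage Tax: taxable = R$7,540.00 − 4×R$348.00 = R$6,148.00
  R$551.24 + 31.94% × (R$6,148.00 − R$3,800.00) = R$551.24 + 31.94% × R$2,348.00 = R$1,301.19
Unemployment Insurance: 3% × R$7,540.00 = R$226.20
Transit Levy: 2.1% × R$7,540.00 = R$158.34
Long-Term Care Levy: 4% × R$7,540.00 = R$301.60
Total: R$1,301.19 + R$226.20 + R$158.34 + R$301.60 = R$1,987.33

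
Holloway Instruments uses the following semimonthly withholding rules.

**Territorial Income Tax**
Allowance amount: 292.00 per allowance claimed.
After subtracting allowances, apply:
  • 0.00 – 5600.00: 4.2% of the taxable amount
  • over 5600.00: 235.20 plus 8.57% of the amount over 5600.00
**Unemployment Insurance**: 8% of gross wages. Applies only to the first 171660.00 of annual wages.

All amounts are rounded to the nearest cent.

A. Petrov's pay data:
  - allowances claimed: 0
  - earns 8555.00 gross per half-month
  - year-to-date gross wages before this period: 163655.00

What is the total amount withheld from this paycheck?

Territorial Income Tax: taxable = 8555.00
  235.20 + 8.57% × (8555.00 − 5600.00) = 235.20 + 8.57% × 2955.00 = 488.44
Unemployment Insurance: cap 171660.00 − YTD 163655.00 = 8005.00 subject; 8% × 8005.00 = 640.40
Total: 488.44 + 640.40 = 1128.84

1128.84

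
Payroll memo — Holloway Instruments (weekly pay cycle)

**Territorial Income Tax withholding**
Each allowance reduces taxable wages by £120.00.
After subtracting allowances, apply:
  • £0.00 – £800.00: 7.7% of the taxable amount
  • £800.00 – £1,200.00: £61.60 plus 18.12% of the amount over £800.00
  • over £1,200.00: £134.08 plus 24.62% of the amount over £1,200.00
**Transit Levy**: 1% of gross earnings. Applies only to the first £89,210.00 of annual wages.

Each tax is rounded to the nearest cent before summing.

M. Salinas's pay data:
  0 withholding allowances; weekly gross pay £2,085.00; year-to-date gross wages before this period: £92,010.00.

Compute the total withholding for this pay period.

£351.97

Territorial Income Tax: taxable = £2,085.00
  £134.08 + 24.62% × (£2,085.00 − £1,200.00) = £134.08 + 24.62% × £885.00 = £351.97
Transit Levy: YTD £92,010.00 ≥ cap £89,210.00 → £0.00
Total: £351.97 + £0.00 = £351.97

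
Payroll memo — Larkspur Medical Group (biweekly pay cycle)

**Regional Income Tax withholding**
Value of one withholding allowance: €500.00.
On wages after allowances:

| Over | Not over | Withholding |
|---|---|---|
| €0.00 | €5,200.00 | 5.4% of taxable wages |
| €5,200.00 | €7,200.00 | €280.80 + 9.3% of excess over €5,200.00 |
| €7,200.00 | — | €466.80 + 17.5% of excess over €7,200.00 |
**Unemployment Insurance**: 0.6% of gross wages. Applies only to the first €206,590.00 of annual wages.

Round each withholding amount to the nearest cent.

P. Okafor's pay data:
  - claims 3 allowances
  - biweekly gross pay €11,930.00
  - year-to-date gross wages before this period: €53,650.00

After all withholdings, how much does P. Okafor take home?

€10,826.37

Regional Income Tax: taxable = €11,930.00 − 3×€500.00 = €10,430.00
  €466.80 + 17.5% × (€10,430.00 − €7,200.00) = €466.80 + 17.5% × €3,230.00 = €1,032.05
Unemployment Insurance: 0.6% × €11,930.00 = €71.58
Total withheld: €1,032.05 + €71.58 = €1,103.63
Net pay: €11,930.00 − €1,103.63 = €10,826.37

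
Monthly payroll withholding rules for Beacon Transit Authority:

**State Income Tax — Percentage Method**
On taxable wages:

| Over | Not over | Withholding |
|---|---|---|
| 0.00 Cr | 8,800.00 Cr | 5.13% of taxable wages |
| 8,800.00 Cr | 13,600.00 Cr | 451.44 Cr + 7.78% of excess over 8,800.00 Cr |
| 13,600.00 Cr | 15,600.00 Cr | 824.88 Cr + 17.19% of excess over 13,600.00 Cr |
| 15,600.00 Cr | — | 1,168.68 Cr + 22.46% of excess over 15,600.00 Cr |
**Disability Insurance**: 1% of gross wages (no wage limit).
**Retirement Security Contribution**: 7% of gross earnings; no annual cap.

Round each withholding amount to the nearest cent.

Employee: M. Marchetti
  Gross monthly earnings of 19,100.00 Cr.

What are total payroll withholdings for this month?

3,482.78 Cr

State Income Tax: taxable = 19,100.00 Cr
  1,168.68 Cr + 22.46% × (19,100.00 Cr − 15,600.00 Cr) = 1,168.68 Cr + 22.46% × 3,500.00 Cr = 1,954.78 Cr
Disability Insurance: 1% × 19,100.00 Cr = 191.00 Cr
Retirement Security Contribution: 7% × 19,100.00 Cr = 1,337.00 Cr
Total: 1,954.78 Cr + 191.00 Cr + 1,337.00 Cr = 3,482.78 Cr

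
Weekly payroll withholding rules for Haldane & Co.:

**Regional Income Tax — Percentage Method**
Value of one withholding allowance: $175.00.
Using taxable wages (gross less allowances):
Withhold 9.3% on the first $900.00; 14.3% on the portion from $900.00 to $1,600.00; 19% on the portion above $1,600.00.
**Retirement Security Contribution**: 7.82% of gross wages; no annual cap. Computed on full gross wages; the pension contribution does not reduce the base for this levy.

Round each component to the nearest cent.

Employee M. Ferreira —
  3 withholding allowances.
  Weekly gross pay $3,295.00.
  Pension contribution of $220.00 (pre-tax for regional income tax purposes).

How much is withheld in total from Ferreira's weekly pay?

Regional Income Tax: taxable = $3,295.00 − $220.00 − 3×$175.00 = $2,550.00
  $183.80 + 19% × ($2,550.00 − $1,600.00) = $183.80 + 19% × $950.00 = $364.30
Retirement Security Contribution: 7.82% × $3,295.00 = $257.67
Total: $364.30 + $257.67 = $621.97

$621.97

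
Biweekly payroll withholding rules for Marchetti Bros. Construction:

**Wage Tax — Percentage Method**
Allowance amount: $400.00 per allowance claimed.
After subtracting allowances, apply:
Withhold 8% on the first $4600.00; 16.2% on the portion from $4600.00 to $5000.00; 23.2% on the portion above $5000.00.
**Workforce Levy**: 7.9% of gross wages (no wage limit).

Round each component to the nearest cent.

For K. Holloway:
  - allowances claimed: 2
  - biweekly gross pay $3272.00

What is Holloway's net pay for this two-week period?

Wage Tax: taxable = $3272.00 − 2×$400.00 = $2472.00
  8% × $2472.00 = $197.76
Workforce Levy: 7.9% × $3272.00 = $258.49
Total withheld: $197.76 + $258.49 = $456.25
Net pay: $3272.00 − $456.25 = $2815.75

$2815.75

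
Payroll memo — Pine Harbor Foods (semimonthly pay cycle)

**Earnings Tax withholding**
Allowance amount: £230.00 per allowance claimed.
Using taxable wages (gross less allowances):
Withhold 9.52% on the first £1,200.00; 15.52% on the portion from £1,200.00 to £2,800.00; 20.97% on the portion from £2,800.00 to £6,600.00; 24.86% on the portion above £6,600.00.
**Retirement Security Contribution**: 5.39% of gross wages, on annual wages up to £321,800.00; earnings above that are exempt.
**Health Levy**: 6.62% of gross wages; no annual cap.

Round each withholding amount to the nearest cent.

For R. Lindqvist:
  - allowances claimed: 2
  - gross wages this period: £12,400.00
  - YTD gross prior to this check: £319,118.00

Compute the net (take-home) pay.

Earnings Tax: taxable = £12,400.00 − 2×£230.00 = £11,940.00
  £1,159.42 + 24.86% × (£11,940.00 − £6,600.00) = £1,159.42 + 24.86% × £5,340.00 = £2,486.94
Retirement Security Contribution: cap £321,800.00 − YTD £319,118.00 = £2,682.00 subject; 5.39% × £2,682.00 = £144.56
Health Levy: 6.62% × £12,400.00 = £820.88
Total withheld: £2,486.94 + £144.56 + £820.88 = £3,452.38
Net pay: £12,400.00 − £3,452.38 = £8,947.62

£8,947.62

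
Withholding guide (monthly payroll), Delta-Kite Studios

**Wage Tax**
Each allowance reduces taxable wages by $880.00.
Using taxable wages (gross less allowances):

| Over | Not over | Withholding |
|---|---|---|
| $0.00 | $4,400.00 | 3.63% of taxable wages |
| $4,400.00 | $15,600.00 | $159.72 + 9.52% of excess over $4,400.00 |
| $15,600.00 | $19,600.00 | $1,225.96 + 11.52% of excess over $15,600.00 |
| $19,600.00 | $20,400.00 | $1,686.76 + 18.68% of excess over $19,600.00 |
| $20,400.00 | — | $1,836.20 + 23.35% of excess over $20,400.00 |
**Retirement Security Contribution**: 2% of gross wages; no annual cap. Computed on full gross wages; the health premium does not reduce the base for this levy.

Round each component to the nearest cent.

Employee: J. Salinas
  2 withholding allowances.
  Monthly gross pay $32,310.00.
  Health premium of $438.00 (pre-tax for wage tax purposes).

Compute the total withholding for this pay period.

Wage Tax: taxable = $32,310.00 − $438.00 − 2×$880.00 = $30,112.00
  $1,836.20 + 23.35% × ($30,112.00 − $20,400.00) = $1,836.20 + 23.35% × $9,712.00 = $4,103.95
Retirement Security Contribution: 2% × $32,310.00 = $646.20
Total: $4,103.95 + $646.20 = $4,750.15

$4,750.15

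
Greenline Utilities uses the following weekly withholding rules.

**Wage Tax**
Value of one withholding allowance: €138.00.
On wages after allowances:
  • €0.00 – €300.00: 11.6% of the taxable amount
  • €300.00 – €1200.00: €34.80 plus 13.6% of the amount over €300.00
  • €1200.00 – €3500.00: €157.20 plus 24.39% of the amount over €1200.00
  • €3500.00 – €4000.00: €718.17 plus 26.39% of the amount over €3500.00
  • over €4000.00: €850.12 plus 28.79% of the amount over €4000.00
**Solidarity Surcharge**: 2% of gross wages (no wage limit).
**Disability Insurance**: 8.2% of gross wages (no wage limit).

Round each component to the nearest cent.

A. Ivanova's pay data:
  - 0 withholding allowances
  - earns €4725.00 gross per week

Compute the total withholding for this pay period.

Wage Tax: taxable = €4725.00
  €850.12 + 28.79% × (€4725.00 − €4000.00) = €850.12 + 28.79% × €725.00 = €1058.85
Solidarity Surcharge: 2% × €4725.00 = €94.50
Disability Insurance: 8.2% × €4725.00 = €387.45
Total: €1058.85 + €94.50 + €387.45 = €1540.80

€1540.80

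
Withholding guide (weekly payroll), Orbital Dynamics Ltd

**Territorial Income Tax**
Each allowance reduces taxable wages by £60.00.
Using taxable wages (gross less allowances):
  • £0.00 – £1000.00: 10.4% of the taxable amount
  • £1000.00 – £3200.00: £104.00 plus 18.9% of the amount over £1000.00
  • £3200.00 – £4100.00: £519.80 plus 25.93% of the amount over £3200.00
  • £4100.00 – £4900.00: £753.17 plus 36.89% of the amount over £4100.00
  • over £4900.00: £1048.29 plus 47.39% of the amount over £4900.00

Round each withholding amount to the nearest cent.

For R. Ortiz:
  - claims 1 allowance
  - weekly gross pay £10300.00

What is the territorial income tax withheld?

£3578.92

Territorial Income Tax: taxable = £10300.00 − 1×£60.00 = £10240.00
  £1048.29 + 47.39% × (£10240.00 − £4900.00) = £1048.29 + 47.39% × £5340.00 = £3578.92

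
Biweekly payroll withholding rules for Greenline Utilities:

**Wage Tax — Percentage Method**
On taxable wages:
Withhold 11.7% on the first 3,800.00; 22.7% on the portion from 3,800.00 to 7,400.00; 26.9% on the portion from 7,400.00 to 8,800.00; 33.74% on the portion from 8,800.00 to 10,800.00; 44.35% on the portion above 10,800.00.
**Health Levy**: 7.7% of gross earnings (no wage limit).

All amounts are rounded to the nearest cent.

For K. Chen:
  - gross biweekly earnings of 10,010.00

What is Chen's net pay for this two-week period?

Wage Tax: taxable = 10,010.00
  1,638.40 + 33.74% × (10,010.00 − 8,800.00) = 1,638.40 + 33.74% × 1,210.00 = 2,046.65
Health Levy: 7.7% × 10,010.00 = 770.77
Total withheld: 2,046.65 + 770.77 = 2,817.42
Net pay: 10,010.00 − 2,817.42 = 7,192.58

7,192.58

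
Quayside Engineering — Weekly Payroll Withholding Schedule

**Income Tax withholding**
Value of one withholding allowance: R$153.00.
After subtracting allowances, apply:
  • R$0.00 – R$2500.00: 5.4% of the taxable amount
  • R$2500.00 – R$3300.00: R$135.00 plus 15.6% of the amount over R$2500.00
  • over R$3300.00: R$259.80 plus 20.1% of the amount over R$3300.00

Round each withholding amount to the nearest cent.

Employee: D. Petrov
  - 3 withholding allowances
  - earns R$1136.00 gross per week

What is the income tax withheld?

R$36.56

Income Tax: taxable = R$1136.00 − 3×R$153.00 = R$677.00
  5.4% × R$677.00 = R$36.56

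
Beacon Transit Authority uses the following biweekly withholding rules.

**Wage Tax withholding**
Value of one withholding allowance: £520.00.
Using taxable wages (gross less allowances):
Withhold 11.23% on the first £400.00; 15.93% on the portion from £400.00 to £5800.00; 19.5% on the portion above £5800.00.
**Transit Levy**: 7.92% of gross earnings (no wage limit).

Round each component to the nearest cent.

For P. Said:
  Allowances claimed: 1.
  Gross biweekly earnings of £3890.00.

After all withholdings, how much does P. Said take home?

£3063.87

Wage Tax: taxable = £3890.00 − 1×£520.00 = £3370.00
  £44.92 + 15.93% × (£3370.00 − £400.00) = £44.92 + 15.93% × £2970.00 = £518.04
Transit Levy: 7.92% × £3890.00 = £308.09
Total withheld: £518.04 + £308.09 = £826.13
Net pay: £3890.00 − £826.13 = £3063.87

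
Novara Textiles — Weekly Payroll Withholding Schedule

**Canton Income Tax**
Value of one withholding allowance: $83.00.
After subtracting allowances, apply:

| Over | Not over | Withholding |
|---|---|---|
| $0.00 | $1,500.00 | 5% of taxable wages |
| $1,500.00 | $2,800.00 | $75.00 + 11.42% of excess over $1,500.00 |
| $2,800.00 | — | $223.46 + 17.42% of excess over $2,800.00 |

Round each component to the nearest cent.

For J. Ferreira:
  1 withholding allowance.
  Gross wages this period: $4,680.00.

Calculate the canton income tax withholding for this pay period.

Canton Income Tax: taxable = $4,680.00 − 1×$83.00 = $4,597.00
  $223.46 + 17.42% × ($4,597.00 − $2,800.00) = $223.46 + 17.42% × $1,797.00 = $536.50

$536.50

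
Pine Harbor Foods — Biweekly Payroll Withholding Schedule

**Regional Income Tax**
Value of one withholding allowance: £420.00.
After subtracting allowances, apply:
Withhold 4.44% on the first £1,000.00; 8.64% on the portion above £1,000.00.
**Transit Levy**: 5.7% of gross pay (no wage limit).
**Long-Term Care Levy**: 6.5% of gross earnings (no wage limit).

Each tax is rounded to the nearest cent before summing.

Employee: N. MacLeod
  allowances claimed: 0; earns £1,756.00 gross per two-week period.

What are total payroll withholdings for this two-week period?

Regional Income Tax: taxable = £1,756.00
  £44.40 + 8.64% × (£1,756.00 − £1,000.00) = £44.40 + 8.64% × £756.00 = £109.72
Transit Levy: 5.7% × £1,756.00 = £100.09
Long-Term Care Levy: 6.5% × £1,756.00 = £114.14
Total: £109.72 + £100.09 + £114.14 = £323.95

£323.95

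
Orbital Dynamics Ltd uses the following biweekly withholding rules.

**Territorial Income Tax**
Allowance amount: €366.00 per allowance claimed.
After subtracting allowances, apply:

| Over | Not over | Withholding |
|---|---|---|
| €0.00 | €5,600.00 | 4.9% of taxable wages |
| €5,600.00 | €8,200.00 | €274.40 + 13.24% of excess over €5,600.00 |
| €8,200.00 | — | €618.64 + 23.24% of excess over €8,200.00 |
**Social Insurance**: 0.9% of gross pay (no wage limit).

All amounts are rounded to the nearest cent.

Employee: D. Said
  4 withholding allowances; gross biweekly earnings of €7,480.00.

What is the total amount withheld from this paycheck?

Territorial Income Tax: taxable = €7,480.00 − 4×€366.00 = €6,016.00
  €274.40 + 13.24% × (€6,016.00 − €5,600.00) = €274.40 + 13.24% × €416.00 = €329.48
Social Insurance: 0.9% × €7,480.00 = €67.32
Total: €329.48 + €67.32 = €396.80

€396.80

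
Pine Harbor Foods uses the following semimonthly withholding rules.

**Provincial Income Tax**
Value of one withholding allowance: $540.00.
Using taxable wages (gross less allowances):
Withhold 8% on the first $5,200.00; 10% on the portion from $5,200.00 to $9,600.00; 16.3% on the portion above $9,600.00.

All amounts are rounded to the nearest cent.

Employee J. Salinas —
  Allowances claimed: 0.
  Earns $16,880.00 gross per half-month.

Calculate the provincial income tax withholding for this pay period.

Provincial Income Tax: taxable = $16,880.00
  $856.00 + 16.3% × ($16,880.00 − $9,600.00) = $856.00 + 16.3% × $7,280.00 = $2,042.64

$2,042.64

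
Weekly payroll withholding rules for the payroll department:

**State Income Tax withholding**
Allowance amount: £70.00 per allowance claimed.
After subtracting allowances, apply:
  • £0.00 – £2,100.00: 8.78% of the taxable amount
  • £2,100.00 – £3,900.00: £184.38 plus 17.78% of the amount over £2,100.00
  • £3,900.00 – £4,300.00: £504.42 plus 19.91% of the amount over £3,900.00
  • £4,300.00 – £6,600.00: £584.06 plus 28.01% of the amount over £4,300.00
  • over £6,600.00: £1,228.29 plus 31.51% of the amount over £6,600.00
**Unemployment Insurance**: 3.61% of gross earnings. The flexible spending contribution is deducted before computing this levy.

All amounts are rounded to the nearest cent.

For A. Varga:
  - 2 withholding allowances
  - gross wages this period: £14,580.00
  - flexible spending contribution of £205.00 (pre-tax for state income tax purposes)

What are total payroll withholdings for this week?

£4,153.02

State Income Tax: taxable = £14,580.00 − £205.00 − 2×£70.00 = £14,235.00
  £1,228.29 + 31.51% × (£14,235.00 − £6,600.00) = £1,228.29 + 31.51% × £7,635.00 = £3,634.08
Unemployment Insurance: 3.61% × £14,375.00 = £518.94
Total: £3,634.08 + £518.94 = £4,153.02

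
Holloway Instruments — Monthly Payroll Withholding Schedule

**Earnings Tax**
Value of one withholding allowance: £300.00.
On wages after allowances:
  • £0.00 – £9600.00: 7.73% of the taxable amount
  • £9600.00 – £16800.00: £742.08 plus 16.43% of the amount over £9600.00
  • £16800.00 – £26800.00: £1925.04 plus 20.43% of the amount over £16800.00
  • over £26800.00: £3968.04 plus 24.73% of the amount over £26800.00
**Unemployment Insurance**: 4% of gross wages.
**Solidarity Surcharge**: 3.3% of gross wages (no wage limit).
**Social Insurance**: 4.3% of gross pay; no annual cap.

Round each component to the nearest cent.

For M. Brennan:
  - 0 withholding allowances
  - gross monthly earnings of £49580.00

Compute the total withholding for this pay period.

£15352.81

Earnings Tax: taxable = £49580.00
  £3968.04 + 24.73% × (£49580.00 − £26800.00) = £3968.04 + 24.73% × £22780.00 = £9601.53
Unemployment Insurance: 4% × £49580.00 = £1983.20
Solidarity Surcharge: 3.3% × £49580.00 = £1636.14
Social Insurance: 4.3% × £49580.00 = £2131.94
Total: £9601.53 + £1983.20 + £1636.14 + £2131.94 = £15352.81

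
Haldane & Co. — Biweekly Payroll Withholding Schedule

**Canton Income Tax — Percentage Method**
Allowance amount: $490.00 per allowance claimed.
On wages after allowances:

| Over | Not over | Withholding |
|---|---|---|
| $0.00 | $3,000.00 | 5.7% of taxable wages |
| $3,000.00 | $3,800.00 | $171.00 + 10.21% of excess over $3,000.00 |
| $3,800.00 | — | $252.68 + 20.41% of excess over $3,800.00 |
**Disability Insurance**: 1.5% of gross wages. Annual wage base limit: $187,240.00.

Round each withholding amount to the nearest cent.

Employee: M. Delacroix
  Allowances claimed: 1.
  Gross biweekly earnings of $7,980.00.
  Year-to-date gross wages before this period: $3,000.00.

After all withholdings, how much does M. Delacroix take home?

Canton Income Tax: taxable = $7,980.00 − 1×$490.00 = $7,490.00
  $252.68 + 20.41% × ($7,490.00 − $3,800.00) = $252.68 + 20.41% × $3,690.00 = $1,005.81
Disability Insurance: 1.5% × $7,980.00 = $119.70
Total withheld: $1,005.81 + $119.70 = $1,125.51
Net pay: $7,980.00 − $1,125.51 = $6,854.49

$6,854.49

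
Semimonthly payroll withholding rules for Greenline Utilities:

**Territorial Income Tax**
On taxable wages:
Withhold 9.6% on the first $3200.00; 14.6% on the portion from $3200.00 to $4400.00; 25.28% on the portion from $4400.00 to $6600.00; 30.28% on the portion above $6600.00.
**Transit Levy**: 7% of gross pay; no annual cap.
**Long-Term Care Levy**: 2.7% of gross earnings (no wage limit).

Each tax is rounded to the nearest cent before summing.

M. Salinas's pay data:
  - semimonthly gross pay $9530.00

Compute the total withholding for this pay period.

$2850.17

Territorial Income Tax: taxable = $9530.00
  $1038.56 + 30.28% × ($9530.00 − $6600.00) = $1038.56 + 30.28% × $2930.00 = $1925.76
Transit Levy: 7% × $9530.00 = $667.10
Long-Term Care Levy: 2.7% × $9530.00 = $257.31
Total: $1925.76 + $667.10 + $257.31 = $2850.17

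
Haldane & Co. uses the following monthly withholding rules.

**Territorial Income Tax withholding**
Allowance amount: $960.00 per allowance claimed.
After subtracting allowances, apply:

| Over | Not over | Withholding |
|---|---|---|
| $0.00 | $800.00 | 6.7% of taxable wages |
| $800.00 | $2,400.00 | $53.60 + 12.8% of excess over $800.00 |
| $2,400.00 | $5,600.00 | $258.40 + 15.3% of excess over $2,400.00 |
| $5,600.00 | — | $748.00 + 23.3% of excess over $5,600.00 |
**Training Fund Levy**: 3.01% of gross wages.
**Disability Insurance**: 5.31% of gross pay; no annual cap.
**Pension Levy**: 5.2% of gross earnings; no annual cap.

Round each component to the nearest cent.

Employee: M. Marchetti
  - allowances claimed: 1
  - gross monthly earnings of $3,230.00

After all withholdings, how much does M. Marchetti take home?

Territorial Income Tax: taxable = $3,230.00 − 1×$960.00 = $2,270.00
  $53.60 + 12.8% × ($2,270.00 − $800.00) = $53.60 + 12.8% × $1,470.00 = $241.76
Training Fund Levy: 3.01% × $3,230.00 = $97.22
Disability Insurance: 5.31% × $3,230.00 = $171.51
Pension Levy: 5.2% × $3,230.00 = $167.96
Total withheld: $241.76 + $97.22 + $171.51 + $167.96 = $678.45
Net pay: $3,230.00 − $678.45 = $2,551.55

$2,551.55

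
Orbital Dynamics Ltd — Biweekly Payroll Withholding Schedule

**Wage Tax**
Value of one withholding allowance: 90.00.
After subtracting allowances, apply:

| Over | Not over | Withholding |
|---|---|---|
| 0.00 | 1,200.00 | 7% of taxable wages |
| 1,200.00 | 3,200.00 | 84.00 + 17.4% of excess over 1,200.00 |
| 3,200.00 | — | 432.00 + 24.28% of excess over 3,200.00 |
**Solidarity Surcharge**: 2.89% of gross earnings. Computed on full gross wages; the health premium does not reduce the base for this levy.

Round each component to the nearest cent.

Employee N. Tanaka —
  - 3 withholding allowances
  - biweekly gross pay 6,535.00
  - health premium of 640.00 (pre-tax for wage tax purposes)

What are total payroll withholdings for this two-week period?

Wage Tax: taxable = 6,535.00 − 640.00 − 3×90.00 = 5,625.00
  432.00 + 24.28% × (5,625.00 − 3,200.00) = 432.00 + 24.28% × 2,425.00 = 1,020.79
Solidarity Surcharge: 2.89% × 6,535.00 = 188.86
Total: 1,020.79 + 188.86 = 1,209.65

1,209.65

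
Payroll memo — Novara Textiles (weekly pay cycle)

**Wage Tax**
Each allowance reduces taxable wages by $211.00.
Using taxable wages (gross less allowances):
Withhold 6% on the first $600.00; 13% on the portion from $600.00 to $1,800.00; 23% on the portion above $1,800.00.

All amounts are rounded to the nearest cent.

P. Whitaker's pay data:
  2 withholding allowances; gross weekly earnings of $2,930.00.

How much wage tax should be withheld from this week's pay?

$354.84

Wage Tax: taxable = $2,930.00 − 2×$211.00 = $2,508.00
  $192.00 + 23% × ($2,508.00 − $1,800.00) = $192.00 + 23% × $708.00 = $354.84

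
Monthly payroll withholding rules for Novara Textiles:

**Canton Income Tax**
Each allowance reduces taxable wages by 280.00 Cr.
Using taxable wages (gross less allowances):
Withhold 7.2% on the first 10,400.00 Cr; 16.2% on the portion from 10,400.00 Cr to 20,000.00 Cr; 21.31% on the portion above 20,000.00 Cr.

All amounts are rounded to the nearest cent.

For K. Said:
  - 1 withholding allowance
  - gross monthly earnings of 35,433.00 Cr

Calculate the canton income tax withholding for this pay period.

Canton Income Tax: taxable = 35,433.00 Cr − 1×280.00 Cr = 35,153.00 Cr
  2,304.00 Cr + 21.31% × (35,153.00 Cr − 20,000.00 Cr) = 2,304.00 Cr + 21.31% × 15,153.00 Cr = 5,533.10 Cr

5,533.10 Cr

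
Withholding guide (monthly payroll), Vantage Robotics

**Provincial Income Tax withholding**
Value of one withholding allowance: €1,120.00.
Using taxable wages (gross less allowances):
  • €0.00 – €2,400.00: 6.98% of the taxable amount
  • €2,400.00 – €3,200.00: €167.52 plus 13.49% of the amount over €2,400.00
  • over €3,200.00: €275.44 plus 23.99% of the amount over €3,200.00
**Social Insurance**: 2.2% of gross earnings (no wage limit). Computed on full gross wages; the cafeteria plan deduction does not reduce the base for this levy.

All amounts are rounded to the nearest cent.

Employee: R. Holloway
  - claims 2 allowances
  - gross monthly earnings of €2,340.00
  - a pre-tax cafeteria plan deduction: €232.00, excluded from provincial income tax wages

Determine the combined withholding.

€51.48

Provincial Income Tax: taxable = €2,340.00 − €232.00 − 2×€1,120.00 = €-132.00
  Taxable ≤ 0 → €0.00
Social Insurance: 2.2% × €2,340.00 = €51.48
Total: €0.00 + €51.48 = €51.48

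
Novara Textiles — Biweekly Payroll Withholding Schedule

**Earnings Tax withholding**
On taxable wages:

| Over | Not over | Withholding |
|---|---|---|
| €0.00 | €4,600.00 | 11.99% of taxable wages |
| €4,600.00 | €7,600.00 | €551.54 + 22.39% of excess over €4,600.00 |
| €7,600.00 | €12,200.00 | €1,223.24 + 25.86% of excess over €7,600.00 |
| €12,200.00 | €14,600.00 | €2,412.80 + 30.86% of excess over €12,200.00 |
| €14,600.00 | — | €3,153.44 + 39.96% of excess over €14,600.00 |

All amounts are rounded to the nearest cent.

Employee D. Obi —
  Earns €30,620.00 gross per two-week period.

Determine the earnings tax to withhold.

€9,555.03

Earnings Tax: taxable = €30,620.00
  €3,153.44 + 39.96% × (€30,620.00 − €14,600.00) = €3,153.44 + 39.96% × €16,020.00 = €9,555.03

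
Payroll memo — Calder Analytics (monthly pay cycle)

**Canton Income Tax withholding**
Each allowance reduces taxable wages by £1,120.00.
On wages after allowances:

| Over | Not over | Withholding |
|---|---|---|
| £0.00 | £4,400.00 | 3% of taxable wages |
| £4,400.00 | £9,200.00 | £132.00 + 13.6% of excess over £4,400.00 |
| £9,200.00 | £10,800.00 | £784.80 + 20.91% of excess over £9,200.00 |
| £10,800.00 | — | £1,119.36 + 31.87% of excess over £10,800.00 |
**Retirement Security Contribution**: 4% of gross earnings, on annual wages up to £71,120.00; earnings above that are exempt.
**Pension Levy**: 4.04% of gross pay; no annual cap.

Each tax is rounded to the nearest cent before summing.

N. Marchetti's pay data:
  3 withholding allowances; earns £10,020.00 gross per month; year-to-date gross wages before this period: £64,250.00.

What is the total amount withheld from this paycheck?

Canton Income Tax: taxable = £10,020.00 − 3×£1,120.00 = £6,660.00
  £132.00 + 13.6% × (£6,660.00 − £4,400.00) = £132.00 + 13.6% × £2,260.00 = £439.36
Retirement Security Contribution: cap £71,120.00 − YTD £64,250.00 = £6,870.00 subject; 4% × £6,870.00 = £274.80
Pension Levy: 4.04% × £10,020.00 = £404.81
Total: £439.36 + £274.80 + £404.81 = £1,118.97

£1,118.97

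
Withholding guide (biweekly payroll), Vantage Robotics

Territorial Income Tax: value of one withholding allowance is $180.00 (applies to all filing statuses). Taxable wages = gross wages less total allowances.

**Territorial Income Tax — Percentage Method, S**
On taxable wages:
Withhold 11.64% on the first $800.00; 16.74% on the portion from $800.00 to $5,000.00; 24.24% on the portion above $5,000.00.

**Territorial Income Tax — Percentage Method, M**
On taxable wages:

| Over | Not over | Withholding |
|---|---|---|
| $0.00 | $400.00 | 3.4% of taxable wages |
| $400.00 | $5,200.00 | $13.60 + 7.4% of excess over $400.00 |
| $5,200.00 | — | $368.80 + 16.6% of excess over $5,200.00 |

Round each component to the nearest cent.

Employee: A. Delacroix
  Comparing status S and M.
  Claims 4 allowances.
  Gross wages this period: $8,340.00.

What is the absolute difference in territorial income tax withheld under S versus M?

$660.77

Territorial Income Tax (S): taxable = $8,340.00 − 4×$180.00 = $7,620.00
  $796.20 + 24.24% × ($7,620.00 − $5,000.00) = $796.20 + 24.24% × $2,620.00 = $1,431.29
Territorial Income Tax (M): taxable = $8,340.00 − 4×$180.00 = $7,620.00
  $368.80 + 16.6% × ($7,620.00 − $5,200.00) = $368.80 + 16.6% × $2,420.00 = $770.52
Difference: |$1,431.29 − $770.52| = $660.77 (higher under S)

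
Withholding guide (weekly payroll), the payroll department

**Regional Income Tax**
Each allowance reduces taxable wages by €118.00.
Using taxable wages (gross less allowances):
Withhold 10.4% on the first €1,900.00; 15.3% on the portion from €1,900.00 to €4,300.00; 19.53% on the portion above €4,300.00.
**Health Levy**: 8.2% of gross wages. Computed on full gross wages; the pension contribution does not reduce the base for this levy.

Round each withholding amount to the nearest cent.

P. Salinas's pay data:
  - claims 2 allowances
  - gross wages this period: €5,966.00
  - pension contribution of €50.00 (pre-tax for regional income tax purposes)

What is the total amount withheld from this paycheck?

Regional Income Tax: taxable = €5,966.00 − €50.00 − 2×€118.00 = €5,680.00
  €564.80 + 19.53% × (€5,680.00 − €4,300.00) = €564.80 + 19.53% × €1,380.00 = €834.31
Health Levy: 8.2% × €5,966.00 = €489.21
Total: €834.31 + €489.21 = €1,323.52

€1,323.52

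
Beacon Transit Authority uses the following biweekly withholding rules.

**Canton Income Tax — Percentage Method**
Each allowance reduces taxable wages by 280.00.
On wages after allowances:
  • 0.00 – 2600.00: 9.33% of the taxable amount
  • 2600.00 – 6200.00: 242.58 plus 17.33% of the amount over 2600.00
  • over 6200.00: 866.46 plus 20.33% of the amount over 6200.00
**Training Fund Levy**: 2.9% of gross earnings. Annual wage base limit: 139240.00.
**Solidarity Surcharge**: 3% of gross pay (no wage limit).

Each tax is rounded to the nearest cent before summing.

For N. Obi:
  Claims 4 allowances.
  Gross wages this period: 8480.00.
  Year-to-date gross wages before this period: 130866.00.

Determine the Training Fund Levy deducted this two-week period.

Training Fund Levy: cap 139240.00 − YTD 130866.00 = 8374.00 subject; 2.9% × 8374.00 = 242.85

242.85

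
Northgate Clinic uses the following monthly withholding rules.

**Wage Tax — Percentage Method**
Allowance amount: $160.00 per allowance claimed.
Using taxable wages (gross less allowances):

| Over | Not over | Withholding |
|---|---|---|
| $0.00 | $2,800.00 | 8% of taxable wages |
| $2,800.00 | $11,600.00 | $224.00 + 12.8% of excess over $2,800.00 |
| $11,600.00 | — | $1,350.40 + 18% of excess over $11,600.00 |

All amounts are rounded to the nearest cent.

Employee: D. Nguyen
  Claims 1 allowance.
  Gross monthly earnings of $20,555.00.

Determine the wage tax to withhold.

Wage Tax: taxable = $20,555.00 − 1×$160.00 = $20,395.00
  $1,350.40 + 18% × ($20,395.00 − $11,600.00) = $1,350.40 + 18% × $8,795.00 = $2,933.50

$2,933.50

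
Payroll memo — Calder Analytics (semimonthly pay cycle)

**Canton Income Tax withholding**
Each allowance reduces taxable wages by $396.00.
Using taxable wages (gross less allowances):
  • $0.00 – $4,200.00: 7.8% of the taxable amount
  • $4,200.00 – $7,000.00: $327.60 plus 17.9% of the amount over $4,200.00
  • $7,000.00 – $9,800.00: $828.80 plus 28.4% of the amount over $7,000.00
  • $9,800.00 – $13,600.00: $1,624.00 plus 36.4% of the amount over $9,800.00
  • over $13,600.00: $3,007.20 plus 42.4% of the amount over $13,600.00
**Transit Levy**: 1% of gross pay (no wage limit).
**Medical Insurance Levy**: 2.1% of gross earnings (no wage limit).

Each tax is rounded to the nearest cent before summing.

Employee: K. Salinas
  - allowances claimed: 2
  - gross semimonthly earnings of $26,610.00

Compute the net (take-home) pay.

$17,597.46

Canton Income Tax: taxable = $26,610.00 − 2×$396.00 = $25,818.00
  $3,007.20 + 42.4% × ($25,818.00 − $13,600.00) = $3,007.20 + 42.4% × $12,218.00 = $8,187.63
Transit Levy: 1% × $26,610.00 = $266.10
Medical Insurance Levy: 2.1% × $26,610.00 = $558.81
Total withheld: $8,187.63 + $266.10 + $558.81 = $9,012.54
Net pay: $26,610.00 − $9,012.54 = $17,597.46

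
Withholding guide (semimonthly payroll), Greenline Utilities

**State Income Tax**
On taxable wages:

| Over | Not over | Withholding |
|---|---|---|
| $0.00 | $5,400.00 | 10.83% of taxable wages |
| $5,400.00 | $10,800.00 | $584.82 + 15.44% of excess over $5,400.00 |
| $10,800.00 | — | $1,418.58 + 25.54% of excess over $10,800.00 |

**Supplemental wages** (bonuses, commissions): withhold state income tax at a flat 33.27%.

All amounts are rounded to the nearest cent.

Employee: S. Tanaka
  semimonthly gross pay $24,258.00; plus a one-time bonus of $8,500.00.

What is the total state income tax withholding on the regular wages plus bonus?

State Income Tax: taxable = $24,258.00
  $1,418.58 + 25.54% × ($24,258.00 − $10,800.00) = $1,418.58 + 25.54% × $13,458.00 = $4,855.75
Supplemental (33.27% flat on bonus): 33.27% × $8,500.00 = $2,827.95
Total state income tax: $4,855.75 + $2,827.95 = $7,683.70

$7,683.70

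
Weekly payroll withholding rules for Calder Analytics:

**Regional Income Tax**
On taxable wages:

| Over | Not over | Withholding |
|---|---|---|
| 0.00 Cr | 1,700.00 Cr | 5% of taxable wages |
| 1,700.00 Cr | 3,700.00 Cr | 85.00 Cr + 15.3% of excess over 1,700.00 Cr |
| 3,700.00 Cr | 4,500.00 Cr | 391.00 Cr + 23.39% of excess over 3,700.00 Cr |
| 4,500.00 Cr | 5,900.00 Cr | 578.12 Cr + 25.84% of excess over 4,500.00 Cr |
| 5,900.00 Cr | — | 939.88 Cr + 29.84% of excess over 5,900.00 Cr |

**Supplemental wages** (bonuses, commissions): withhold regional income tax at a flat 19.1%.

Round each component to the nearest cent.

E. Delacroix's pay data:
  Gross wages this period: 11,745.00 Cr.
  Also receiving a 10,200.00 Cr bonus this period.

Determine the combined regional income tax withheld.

4,632.23 Cr

Regional Income Tax: taxable = 11,745.00 Cr
  939.88 Cr + 29.84% × (11,745.00 Cr − 5,900.00 Cr) = 939.88 Cr + 29.84% × 5,845.00 Cr = 2,684.03 Cr
Supplemental (19.1% flat on bonus): 19.1% × 10,200.00 Cr = 1,948.20 Cr
Total regional income tax: 2,684.03 Cr + 1,948.20 Cr = 4,632.23 Cr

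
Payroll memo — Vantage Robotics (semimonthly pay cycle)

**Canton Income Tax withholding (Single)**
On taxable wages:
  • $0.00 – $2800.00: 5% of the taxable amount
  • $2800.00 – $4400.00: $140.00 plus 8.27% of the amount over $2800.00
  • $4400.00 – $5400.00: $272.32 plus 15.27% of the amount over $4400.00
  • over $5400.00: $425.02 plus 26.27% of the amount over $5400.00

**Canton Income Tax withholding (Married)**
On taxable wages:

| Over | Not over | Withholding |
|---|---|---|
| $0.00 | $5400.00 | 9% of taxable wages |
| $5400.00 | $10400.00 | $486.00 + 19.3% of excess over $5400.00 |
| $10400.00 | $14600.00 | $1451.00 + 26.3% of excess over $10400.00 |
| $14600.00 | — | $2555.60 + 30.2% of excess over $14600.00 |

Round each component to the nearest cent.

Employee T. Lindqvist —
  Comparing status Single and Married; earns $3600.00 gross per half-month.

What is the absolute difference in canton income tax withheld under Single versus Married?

Canton Income Tax (Single): taxable = $3600.00
  $140.00 + 8.27% × ($3600.00 − $2800.00) = $140.00 + 8.27% × $800.00 = $206.16
Canton Income Tax (Married): taxable = $3600.00
  9% × $3600.00 = $324.00
Difference: |$206.16 − $324.00| = $117.84 (higher under Married)

$117.84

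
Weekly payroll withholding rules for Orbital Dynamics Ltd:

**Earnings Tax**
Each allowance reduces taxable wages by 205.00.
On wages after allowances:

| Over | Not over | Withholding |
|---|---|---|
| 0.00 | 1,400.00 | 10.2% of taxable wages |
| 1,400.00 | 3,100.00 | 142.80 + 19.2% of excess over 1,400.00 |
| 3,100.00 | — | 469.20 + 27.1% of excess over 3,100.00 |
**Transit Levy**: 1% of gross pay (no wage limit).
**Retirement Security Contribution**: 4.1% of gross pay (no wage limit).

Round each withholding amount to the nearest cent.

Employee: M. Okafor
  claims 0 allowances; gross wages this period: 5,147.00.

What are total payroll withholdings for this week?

1,286.44

Earnings Tax: taxable = 5,147.00
  469.20 + 27.1% × (5,147.00 − 3,100.00) = 469.20 + 27.1% × 2,047.00 = 1,023.94
Transit Levy: 1% × 5,147.00 = 51.47
Retirement Security Contribution: 4.1% × 5,147.00 = 211.03
Total: 1,023.94 + 51.47 + 211.03 = 1,286.44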